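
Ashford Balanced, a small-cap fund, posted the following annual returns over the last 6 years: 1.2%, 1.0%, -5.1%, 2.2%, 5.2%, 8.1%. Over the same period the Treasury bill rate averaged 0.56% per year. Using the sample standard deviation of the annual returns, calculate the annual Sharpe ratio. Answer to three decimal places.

0.345

μ = (1.2 + 1 − 5.1 + 2.2 + 5.2 + 8.1) / 6 = 2.1000%
Σ(r − μ)² = 99.4800; sample σ = √(99.4800/5) = 4.4605%
Sharpe = (μ − rf) / σ = (2.1000 − 0.56) / 4.4605 = 1.5400 / 4.4605 = 0.3453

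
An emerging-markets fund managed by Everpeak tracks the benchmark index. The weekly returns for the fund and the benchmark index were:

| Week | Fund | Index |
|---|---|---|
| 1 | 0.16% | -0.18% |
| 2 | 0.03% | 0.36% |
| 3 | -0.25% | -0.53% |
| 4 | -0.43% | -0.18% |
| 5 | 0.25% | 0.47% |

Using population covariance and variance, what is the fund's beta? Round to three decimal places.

r̄p = -0.0480%,  r̄m = -0.0120%
Cov = Σ(rp − r̄p)(rm − r̄m) / 5 = 0.0613
Var(rm) = Σ(rm − r̄m)² / 5 = 0.1391
β = Cov / Var = 0.0613 / 0.1391 = 0.4407

0.441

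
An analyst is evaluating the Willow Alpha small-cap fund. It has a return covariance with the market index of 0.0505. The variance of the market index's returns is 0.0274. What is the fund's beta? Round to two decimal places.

1.84

β = Cov(Rp, Rm) / Var(Rm) = 0.0505 / 0.0274 = 1.8431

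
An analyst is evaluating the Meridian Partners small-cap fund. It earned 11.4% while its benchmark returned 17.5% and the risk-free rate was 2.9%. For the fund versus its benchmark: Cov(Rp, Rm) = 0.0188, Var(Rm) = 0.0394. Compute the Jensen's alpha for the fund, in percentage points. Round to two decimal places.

1.53

β = Cov / Var = 0.0188 / 0.0394 = 0.4772
E[R] = Rf + β(Rm − Rf) = 2.9% + 0.4772 × (17.5% − 2.9%) = 9.8671%
α = Rp − E[R] = 11.4% − 9.8671% = 1.5329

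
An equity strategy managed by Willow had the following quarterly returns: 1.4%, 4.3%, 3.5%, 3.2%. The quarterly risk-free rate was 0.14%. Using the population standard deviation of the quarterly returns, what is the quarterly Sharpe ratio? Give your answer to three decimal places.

2.791

r̄ = (1.4 + 4.3 + 3.5 + 3.2) / 4 = 3.1000%
Σ(r − r̄)² = (1.4 − 3.1000)² + (4.3 − 3.1000)² + (3.5 − 3.1000)² + … = 4.5000
population σ = √(4.5000 / 4) = √1.1250 = 1.0607%
Sharpe = (r̄ − rf) / σ = (3.1000 − 0.14) / 1.0607 = 2.9600 / 1.0607 = 2.7906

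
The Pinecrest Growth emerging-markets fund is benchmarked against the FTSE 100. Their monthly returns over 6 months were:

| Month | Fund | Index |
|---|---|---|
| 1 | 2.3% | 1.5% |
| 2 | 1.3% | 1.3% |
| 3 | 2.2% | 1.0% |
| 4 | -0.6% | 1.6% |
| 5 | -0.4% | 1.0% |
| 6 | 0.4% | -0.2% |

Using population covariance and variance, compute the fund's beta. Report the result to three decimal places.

0.247

r̄p = 0.8667%,  r̄m = 1.0333%
Cov = Σ(rp − r̄p)(rm − r̄m) / 6 = 0.0878
Var(rm) = Σ(rm − r̄m)² / 6 = 0.3556
β = Cov / Var = 0.0878 / 0.3556 = 0.2469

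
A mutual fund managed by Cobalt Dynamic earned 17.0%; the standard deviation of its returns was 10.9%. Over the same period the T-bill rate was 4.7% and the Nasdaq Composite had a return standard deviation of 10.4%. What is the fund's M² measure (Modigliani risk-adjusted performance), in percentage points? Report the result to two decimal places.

Sharpe = (Rp − Rf) / σp = (17.0% − 4.7%) / 10.9% = 1.1284
M² = Rf + Sharpe × σm = 4.7% + 1.1284 × 10.4% = 16.4354%

16.44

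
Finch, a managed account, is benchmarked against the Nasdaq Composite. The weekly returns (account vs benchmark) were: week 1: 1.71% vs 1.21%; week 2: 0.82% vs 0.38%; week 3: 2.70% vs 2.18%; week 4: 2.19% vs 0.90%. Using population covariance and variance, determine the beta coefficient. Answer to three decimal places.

r̄p = 1.8550%,  r̄m = 1.1675%
Cov = Σ(rp − r̄p)(rm − r̄m) / 4 = 0.3937
Var(rm) = Σ(rm − r̄m)² / 4 = 0.4297
β = Cov / Var = 0.3937 / 0.4297 = 0.9162

0.916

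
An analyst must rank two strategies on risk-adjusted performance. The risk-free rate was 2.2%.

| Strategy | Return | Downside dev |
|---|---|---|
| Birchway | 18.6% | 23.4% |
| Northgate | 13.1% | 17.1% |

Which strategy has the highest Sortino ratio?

Birchway: Sortino ratio = (18.6% − 2.2%) / 23.4% = 0.701
Northgate: Sortino ratio = (13.1% − 2.2%) / 17.1% = 0.637
Highest: Birchway (0.701).

Birchway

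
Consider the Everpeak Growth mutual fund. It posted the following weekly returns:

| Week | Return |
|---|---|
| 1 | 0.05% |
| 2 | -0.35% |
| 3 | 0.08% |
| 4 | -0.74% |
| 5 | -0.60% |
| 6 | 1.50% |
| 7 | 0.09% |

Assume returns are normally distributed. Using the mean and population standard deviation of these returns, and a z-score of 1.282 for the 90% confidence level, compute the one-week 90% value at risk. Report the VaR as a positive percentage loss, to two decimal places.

μ = (0.05 − 0.35 + 0.08 − 0.74 − 0.6 + 1.5 + 0.09) / 7 = 0.0043%
Σ(r − μ)² = (0.05 − 0.0043)² + (-0.35 − 0.0043)² + (0.08 − 0.0043)² + … = 3.2970
σ = √[3.2970 / 7] = 0.6863%
VaR = −(μ − z·σ) = −(0.0043 − 1.282 × 0.6863) = −(-0.8755) = 0.8755%

0.88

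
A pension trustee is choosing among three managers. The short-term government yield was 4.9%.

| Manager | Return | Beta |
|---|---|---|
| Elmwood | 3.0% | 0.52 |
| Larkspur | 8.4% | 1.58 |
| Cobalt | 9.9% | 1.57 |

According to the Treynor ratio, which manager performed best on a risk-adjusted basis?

Elmwood: Treynor = (3.0% − 4.9%) / 0.52 = -3.654
Larkspur: Treynor = (8.4% − 4.9%) / 1.58 = 2.215
Cobalt: Treynor = (9.9% − 4.9%) / 1.57 = 3.185
Highest: Cobalt (3.185).

Cobalt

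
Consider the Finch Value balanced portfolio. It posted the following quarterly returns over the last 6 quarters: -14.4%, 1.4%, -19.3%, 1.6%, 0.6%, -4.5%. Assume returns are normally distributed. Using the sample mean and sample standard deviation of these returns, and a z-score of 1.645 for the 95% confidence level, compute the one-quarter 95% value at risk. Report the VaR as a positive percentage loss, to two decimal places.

Mean return r̄ = -34.60 / 6 = -5.7667%
Σ(r − r̄)² = (-14.4 − (-5.7667))² + (1.4 − (-5.7667))² + (-19.3 − (-5.7667))² + … = 405.4533
sample σ = √(405.4533 / 5) = √81.0907 = 9.0050%
VaR = −(r̄ − z·σ) = −(-5.7667 − 1.645 × 9.0050) = −(-20.5799) = 20.5799%

20.58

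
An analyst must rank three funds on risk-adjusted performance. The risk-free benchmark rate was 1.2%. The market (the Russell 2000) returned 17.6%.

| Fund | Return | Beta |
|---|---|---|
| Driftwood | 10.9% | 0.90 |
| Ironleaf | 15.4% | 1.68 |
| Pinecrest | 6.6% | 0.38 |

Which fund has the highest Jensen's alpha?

Driftwood: α = 10.9% − [1.2% + 0.90 × (17.6% − 1.2%)] = -5.060
Ironleaf: α = 15.4% − [1.2% + 1.68 × (17.6% − 1.2%)] = -13.352
Pinecrest: α = 6.6% − [1.2% + 0.38 × (17.6% − 1.2%)] = -0.832
Highest: Pinecrest (-0.832).

Pinecrest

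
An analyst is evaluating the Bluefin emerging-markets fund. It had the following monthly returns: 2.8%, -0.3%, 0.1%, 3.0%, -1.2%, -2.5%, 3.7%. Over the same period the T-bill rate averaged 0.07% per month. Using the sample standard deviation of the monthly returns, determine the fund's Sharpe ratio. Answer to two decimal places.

0.31

r̄ = (2.8 − 0.3 + 0.1 + 3 − 1.2 − 2.5 + 3.7) / 7 = 5.60 / 7 = 0.8000%
Sample σ = √[Σ(r − r̄)² / 6] = √[33.8400 / 6] = √5.6400 = 2.3749%
Sharpe = (r̄ − rf) / σ = (0.8000 − 0.07) / 2.3749 = 0.7300 / 2.3749 = 0.3074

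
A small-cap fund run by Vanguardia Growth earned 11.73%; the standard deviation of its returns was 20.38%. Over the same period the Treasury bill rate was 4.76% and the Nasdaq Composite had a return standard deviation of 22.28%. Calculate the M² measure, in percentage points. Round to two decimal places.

Sharpe = (Rp − Rf) / σp = (11.73% − 4.76%) / 20.38% = 0.3420
M² = Rf + Sharpe × σm = 4.76% + 0.3420 × 22.28% = 12.3798%

12.38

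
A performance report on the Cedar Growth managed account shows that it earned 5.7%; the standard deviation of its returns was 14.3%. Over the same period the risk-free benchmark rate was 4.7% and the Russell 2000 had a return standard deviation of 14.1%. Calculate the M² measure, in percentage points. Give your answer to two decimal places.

Sharpe = (Rp − Rf) / σp = (5.7% − 4.7%) / 14.3% = 0.0699
M² = Rf + Sharpe × σm = 4.7% + 0.0699 × 14.1% = 5.6856%

5.69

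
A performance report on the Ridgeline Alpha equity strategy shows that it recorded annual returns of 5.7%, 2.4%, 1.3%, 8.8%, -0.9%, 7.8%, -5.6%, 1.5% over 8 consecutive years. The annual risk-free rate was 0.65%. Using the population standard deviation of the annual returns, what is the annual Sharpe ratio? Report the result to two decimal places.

0.45

μ = (5.7 + 2.4 + 1.3 + 8.8 − 0.9 + 7.8 − 5.6 + 1.5) / 8 = 21.00 / 8 = 2.6250%
Population σ = √[Σ(r − μ)² / 8] = √[157.5150 / 8] = √19.6894 = 4.4373%
Sharpe = (μ − rf) / σ = (2.6250 − 0.65) / 4.4373 = 1.9750 / 4.4373 = 0.4451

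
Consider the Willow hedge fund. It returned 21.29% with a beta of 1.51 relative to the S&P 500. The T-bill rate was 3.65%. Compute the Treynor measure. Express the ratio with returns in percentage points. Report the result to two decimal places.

Treynor = (Rp − Rf) / β = (21.29% − 3.65%) / 1.51 = 17.64 / 1.51 = 11.6821

11.68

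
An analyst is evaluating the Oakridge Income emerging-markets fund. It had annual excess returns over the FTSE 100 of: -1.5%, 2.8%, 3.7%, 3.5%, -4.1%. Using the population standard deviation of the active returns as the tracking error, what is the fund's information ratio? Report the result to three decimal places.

r̄ = (-1.5 + 2.8 + 3.7 + 3.5 − 4.1) / 5 = 0.8800%
Population std dev = √[48.9680 / 5] = 3.1295%
IR = r̄ / tracking error = 0.8800 / 3.1295 = 0.2812

0.281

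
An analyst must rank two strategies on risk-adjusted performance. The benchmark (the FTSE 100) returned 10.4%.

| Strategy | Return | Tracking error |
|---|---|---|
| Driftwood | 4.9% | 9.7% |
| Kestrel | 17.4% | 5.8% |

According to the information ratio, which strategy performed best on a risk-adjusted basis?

Driftwood: IR = (4.9% − 10.4%) / 9.7% = -0.567
Kestrel: IR = (17.4% − 10.4%) / 5.8% = 1.207
Highest: Kestrel (1.207).

Kestrel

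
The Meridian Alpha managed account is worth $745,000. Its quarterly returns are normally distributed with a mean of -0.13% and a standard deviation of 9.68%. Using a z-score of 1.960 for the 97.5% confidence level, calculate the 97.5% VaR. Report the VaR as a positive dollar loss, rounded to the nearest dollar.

Return at the 97.5% tail: μ − z·σ = -0.13% − 1.960 × 9.68% = -0.13 − 18.9728 = -19.1028%
VaR = −(-19.1028%) × $745,000 = 19.1028% × $745,000 = $142,316

$142,316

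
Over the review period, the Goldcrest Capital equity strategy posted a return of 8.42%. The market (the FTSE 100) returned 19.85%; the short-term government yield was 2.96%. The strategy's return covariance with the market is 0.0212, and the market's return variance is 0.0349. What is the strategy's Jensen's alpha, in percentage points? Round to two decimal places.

β = Cov / Var = 0.0212 / 0.0349 = 0.6074
E[R] = Rf + β(Rm − Rf) = 2.96% + 0.6074 × (19.85% − 2.96%) = 13.2190%
α = Rp − E[R] = 8.42% − 13.2190% = -4.7990

-4.80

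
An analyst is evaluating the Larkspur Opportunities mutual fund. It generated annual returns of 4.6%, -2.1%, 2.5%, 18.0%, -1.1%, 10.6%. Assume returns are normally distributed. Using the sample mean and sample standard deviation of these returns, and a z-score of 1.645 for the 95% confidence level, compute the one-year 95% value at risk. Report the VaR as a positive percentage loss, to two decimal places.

Mean return μ = 32.50 / 6 = 5.4167%
Sample σ = √[Σ(r − μ)² / 5] = √[293.3483 / 5] = √58.6697 = 7.6596%
VaR = −(μ − z·σ) = −(5.4167 − 1.645 × 7.6596) = −(-7.1833) = 7.1833%

7.18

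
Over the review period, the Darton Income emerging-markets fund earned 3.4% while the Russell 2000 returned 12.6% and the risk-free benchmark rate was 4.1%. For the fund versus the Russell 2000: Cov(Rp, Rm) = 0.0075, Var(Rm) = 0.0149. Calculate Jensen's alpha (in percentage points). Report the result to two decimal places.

β = Cov / Var = 0.0075 / 0.0149 = 0.5034
E[R] = Rf + β(Rm − Rf) = 4.1% + 0.5034 × (12.6% − 4.1%) = 8.3789%
α = Rp − E[R] = 3.4% − 8.3789% = -4.9789

-4.98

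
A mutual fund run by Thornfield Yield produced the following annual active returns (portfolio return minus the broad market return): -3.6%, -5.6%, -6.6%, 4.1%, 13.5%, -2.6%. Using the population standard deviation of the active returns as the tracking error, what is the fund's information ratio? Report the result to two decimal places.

-0.02

r̄ = (-3.6 − 5.6 − 6.6 + 4.1 + 13.5 − 2.6) / 6 = -0.80 / 6 = -0.1333%
Σ(r − r̄)² = (-3.6 − (-0.1333))² + (-5.6 − (-0.1333))² + … = 293.5933
σ = √[293.5933 / 6] = 6.9952%
IR = r̄ / tracking error = -0.1333 / 6.9952 = -0.0191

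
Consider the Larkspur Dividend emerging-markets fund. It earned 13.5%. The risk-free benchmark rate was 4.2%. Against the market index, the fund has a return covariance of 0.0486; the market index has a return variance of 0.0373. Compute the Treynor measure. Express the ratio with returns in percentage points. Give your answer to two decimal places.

β = Cov / Var = 0.0486 / 0.0373 = 1.3029
Treynor = (Rp − Rf) / β = (13.5% − 4.2%) / 1.3029 = 9.30 / 1.3029 = 7.1379

7.14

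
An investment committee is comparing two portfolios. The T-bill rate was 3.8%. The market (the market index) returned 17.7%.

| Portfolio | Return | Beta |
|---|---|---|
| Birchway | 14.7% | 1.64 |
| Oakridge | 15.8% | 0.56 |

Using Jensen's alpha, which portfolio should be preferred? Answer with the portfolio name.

Oakridge

Birchway: α = 14.7% − [3.8% + 1.64 × (17.7% − 3.8%)] = -11.896
Oakridge: α = 15.8% − [3.8% + 0.56 × (17.7% − 3.8%)] = 4.216
Highest: Oakridge (4.216).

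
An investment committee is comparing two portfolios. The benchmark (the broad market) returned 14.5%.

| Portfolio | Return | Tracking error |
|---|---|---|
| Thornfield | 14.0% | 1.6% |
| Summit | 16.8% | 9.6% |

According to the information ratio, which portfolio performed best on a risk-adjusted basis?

Summit

Thornfield: IR = (14.0% − 14.5%) / 1.6% = -0.313
Summit: IR = (16.8% − 14.5%) / 9.6% = 0.240
Highest: Summit (0.240).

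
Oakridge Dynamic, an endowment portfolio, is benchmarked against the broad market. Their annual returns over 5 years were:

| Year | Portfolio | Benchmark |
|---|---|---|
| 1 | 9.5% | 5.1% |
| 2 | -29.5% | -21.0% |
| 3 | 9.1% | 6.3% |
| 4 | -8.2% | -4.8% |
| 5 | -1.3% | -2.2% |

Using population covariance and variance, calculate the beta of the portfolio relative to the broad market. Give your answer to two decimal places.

1.46

r̄p = -4.0800%,  r̄m = -3.3200%
Cov = Σ(rp − r̄p)(rm − r̄m) / 5 = 139.9544
Var(rm) = Σ(rm − r̄m)² / 5 = 95.8936
β = Cov / Var = 139.9544 / 95.8936 = 1.4595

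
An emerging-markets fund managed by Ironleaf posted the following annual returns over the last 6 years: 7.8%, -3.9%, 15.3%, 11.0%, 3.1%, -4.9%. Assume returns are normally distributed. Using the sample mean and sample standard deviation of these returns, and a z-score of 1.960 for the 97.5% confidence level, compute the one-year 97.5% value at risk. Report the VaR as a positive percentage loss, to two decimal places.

r̄ = (7.8 − 3.9 + 15.3 + 11 + 3.1 − 4.9) / 6 = 28.40 / 6 = 4.7333%
Sample std dev = √[330.3333 / 5] = 8.1281%
VaR = −(r̄ − z·σ) = −(4.7333 − 1.960 × 8.1281) = −(-11.1978) = 11.1978%

11.20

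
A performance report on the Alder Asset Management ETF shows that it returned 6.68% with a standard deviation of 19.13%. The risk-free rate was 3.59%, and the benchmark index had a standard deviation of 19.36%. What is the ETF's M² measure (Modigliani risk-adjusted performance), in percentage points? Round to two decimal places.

Sharpe = (Rp − Rf) / σp = (6.68% − 3.59%) / 19.13% = 0.1615
M² = Rf + Sharpe × σm = 3.59% + 0.1615 × 19.36% = 6.7166%

6.72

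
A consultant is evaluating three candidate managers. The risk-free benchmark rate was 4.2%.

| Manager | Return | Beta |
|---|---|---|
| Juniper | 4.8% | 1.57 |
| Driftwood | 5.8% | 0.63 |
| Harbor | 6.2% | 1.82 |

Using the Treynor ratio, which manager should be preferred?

Driftwood

Juniper: Treynor = (4.8% − 4.2%) / 1.57 = 0.382
Driftwood: Treynor = (5.8% − 4.2%) / 0.63 = 2.540
Harbor: Treynor = (6.2% − 4.2%) / 1.82 = 1.099
Highest: Driftwood (2.540).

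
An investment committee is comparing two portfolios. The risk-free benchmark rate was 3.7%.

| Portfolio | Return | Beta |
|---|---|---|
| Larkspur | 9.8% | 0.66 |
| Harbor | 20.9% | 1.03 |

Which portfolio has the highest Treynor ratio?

Harbor

Larkspur: Treynor = (9.8% − 3.7%) / 0.66 = 9.242
Harbor: Treynor = (20.9% − 3.7%) / 1.03 = 16.699
Highest: Harbor (16.699).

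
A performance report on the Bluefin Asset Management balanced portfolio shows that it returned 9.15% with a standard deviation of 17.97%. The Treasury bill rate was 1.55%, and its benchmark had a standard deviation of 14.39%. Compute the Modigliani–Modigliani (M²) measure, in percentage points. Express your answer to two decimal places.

7.64

Sharpe = (Rp − Rf) / σp = (9.15% − 1.55%) / 17.97% = 0.4229
M² = Rf + Sharpe × σm = 1.55% + 0.4229 × 14.39% = 7.6355%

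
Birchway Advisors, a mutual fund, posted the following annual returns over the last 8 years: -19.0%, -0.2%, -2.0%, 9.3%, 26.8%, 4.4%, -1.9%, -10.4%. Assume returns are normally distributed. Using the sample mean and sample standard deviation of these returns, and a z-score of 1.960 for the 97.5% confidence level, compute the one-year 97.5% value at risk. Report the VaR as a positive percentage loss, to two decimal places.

r̄ = (-19 − 0.2 − 2 + 9.3 + 26.8 + 4.4 − 1.9 − 10.4) / 8 = 7.00 / 8 = 0.8750%
Σ(r − r̄)² = (-19 − 0.8750)² + (-0.2 − 0.8750)² + (-2 − 0.8750)² + … = 1294.7750
sample σ = √(1294.7750 / 7) = √184.9679 = 13.6003%
VaR = −(r̄ − z·σ) = −(0.8750 − 1.960 × 13.6003) = −(-25.7816) = 25.7816%

25.78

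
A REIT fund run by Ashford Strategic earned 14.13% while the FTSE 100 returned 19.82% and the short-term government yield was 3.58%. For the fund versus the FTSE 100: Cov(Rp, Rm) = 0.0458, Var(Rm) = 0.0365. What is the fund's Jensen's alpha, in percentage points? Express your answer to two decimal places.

β = Cov / Var = 0.0458 / 0.0365 = 1.2548
E[R] = Rf + β(Rm − Rf) = 3.58% + 1.2548 × (19.82% − 3.58%) = 23.9580%
α = Rp − E[R] = 14.13% − 23.9580% = -9.8280

-9.83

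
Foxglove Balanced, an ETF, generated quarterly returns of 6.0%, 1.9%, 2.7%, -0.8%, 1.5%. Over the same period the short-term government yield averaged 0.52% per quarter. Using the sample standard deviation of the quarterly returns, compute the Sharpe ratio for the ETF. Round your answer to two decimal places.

r̄ = (6 + 1.9 + 2.7 − 0.8 + 1.5) / 5 = 2.2600%
Sample std dev = √[24.2520 / 4] = 2.4623%
Sharpe = (r̄ − rf) / σ = (2.2600 − 0.52) / 2.4623 = 1.7400 / 2.4623 = 0.7067

0.71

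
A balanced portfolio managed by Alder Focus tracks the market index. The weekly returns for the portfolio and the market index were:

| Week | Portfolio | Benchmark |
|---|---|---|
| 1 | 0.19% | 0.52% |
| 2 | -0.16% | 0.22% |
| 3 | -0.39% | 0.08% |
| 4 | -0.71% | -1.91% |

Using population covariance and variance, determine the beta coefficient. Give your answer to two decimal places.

0.30

r̄p = -0.2675%,  r̄m = -0.2725%
Cov = Σ(rp − r̄p)(rm − r̄m) / 4 = 0.2742
Var(rm) = Σ(rm − r̄m)² / 4 = 0.9191
β = Cov / Var = 0.2742 / 0.9191 = 0.2983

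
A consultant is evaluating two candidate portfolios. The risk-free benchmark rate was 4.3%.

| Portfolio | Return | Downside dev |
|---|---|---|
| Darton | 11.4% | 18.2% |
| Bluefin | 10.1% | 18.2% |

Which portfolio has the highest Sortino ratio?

Darton

Darton: Sortino ratio = (11.4% − 4.3%) / 18.2% = 0.390
Bluefin: Sortino ratio = (10.1% − 4.3%) / 18.2% = 0.319
Highest: Darton (0.390).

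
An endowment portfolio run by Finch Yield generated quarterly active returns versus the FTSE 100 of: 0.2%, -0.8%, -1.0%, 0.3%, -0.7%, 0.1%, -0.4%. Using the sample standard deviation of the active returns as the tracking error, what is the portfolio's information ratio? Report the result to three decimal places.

-0.622

μ = (0.2 − 0.8 − 1 + 0.3 − 0.7 + 0.1 − 0.4) / 7 = -0.3286%
Sample std dev = √[1.6743 / 6] = 0.5283%
IR = μ / tracking error = -0.3286 / 0.5283 = -0.6220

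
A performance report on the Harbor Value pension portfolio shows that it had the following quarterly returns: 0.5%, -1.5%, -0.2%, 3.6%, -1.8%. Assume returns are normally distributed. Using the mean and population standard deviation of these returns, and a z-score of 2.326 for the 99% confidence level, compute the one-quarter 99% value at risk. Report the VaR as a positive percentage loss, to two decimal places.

4.37

r̄ = (0.5 − 1.5 − 0.2 + 3.6 − 1.8) / 5 = 0.60 / 5 = 0.1200%
Σ(r − r̄)² = (0.5 − 0.1200)² + (-1.5 − 0.1200)² + (-0.2 − 0.1200)² + … = 18.6680
σ = √[18.6680 / 5] = 1.9323%
VaR = −(r̄ − z·σ) = −(0.1200 − 2.326 × 1.9323) = −(-4.3745) = 4.3745%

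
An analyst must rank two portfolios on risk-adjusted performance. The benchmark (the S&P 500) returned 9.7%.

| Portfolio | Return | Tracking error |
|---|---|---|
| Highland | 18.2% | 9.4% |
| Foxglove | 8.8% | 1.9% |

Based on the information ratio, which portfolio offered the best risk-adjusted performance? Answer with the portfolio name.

Highland: IR = (18.2% − 9.7%) / 9.4% = 0.904
Foxglove: IR = (8.8% − 9.7%) / 1.9% = -0.474
Highest: Highland (0.904).

Highland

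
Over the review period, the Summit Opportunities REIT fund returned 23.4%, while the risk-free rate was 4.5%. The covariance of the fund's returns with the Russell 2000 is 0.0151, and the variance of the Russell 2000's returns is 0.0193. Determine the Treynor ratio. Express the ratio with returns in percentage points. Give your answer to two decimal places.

β = Cov / Var = 0.0151 / 0.0193 = 0.7824
Treynor = (Rp − Rf) / β = (23.4% − 4.5%) / 0.7824 = 18.90 / 0.7824 = 24.1564

24.16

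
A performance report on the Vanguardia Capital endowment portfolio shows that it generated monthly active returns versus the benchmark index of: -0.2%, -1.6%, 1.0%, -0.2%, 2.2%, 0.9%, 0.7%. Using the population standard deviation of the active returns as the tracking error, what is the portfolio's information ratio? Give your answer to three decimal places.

r̄ = (-0.2 − 1.6 + 1 − 0.2 + 2.2 + 0.9 + 0.7) / 7 = 0.4000%
Σ(r − r̄)² = (-0.2 − 0.4000)² + (-1.6 − 0.4000)² + (1 − 0.4000)² + … = 8.6600
σ = √[8.6600 / 7] = 1.1123%
IR = r̄ / tracking error = 0.4000 / 1.1123 = 0.3596

0.360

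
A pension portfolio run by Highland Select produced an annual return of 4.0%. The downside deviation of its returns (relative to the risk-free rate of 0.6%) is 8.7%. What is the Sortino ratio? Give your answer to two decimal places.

Sortino = (Rp − Rf) / σd = (4.0% − 0.6%) / 8.7% = 3.40% / 8.7% = 0.3908

0.39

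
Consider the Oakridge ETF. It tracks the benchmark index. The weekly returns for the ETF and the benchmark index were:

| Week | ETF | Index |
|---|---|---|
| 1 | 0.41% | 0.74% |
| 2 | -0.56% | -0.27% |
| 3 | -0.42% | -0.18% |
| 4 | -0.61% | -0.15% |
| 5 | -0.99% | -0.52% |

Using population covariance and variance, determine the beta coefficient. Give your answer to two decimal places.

1.06

r̄p = -0.4340%,  r̄m = -0.0760%
Cov = Σ(rp − r̄p)(rm − r̄m) / 5 = 0.1943
Var(rm) = Σ(rm − r̄m)² / 5 = 0.1834
β = Cov / Var = 0.1943 / 0.1834 = 1.0594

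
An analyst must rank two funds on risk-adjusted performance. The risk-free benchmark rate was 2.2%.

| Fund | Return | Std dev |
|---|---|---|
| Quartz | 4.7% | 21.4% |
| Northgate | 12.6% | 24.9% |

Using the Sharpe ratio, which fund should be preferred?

Northgate

Quartz: Sharpe ratio = (4.7% − 2.2%) / 21.4% = 0.117
Northgate: Sharpe ratio = (12.6% − 2.2%) / 24.9% = 0.418
Highest: Northgate (0.418).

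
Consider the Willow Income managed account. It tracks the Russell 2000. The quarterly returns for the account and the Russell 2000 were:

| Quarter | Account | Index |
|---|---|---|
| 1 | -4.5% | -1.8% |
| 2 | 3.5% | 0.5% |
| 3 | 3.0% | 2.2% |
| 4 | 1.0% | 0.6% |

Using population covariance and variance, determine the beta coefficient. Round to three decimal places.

1.959

r̄p = 0.7500%,  r̄m = 0.3750%
Cov = Σ(rp − r̄p)(rm − r̄m) / 4 = 3.9813
Var(rm) = Σ(rm − r̄m)² / 4 = 2.0319
β = Cov / Var = 3.9813 / 2.0319 = 1.9594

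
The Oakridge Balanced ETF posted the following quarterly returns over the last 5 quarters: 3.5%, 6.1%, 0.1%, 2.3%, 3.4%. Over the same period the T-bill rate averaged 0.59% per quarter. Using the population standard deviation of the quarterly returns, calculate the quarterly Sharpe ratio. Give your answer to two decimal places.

1.28

r̄ = (3.5 + 6.1 + 0.1 + 2.3 + 3.4) / 5 = 3.0800%
Σ(r − r̄)² = (3.5 − 3.0800)² + (6.1 − 3.0800)² + … = 18.8880
population σ = √(18.8880 / 5) = √3.7776 = 1.9436%
Sharpe = (r̄ − rf) / σ = (3.0800 − 0.59) / 1.9436 = 2.4900 / 1.9436 = 1.2811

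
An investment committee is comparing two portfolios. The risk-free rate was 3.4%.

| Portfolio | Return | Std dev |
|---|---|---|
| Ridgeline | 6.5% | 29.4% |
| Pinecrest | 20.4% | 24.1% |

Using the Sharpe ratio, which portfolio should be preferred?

Ridgeline: Sharpe ratio = (6.5% − 3.4%) / 29.4% = 0.105
Pinecrest: Sharpe ratio = (20.4% − 3.4%) / 24.1% = 0.705
Highest: Pinecrest (0.705).

Pinecrest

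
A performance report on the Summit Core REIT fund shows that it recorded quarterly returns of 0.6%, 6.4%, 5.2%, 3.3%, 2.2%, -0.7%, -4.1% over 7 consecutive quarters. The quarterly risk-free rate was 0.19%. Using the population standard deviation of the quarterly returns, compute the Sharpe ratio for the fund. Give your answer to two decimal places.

0.50

r̄ = (0.6 + 6.4 + 5.2 + 3.3 + 2.2 − 0.7 − 4.1) / 7 = 1.8429%
Σ(r − r̄)² = 77.6171; population σ = √(77.6171/7) = 3.3299%
Sharpe = (r̄ − rf) / σ = (1.8429 − 0.19) / 3.3299 = 1.6529 / 3.3299 = 0.4964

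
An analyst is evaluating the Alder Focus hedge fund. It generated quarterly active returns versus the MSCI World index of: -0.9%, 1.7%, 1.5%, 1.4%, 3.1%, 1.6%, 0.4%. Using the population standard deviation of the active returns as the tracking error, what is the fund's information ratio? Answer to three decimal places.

1.098

r̄ = (-0.9 + 1.7 + 1.5 + 1.4 + 3.1 + 1.6 + 0.4) / 7 = 8.80 / 7 = 1.2571%
Σ(r − r̄)² = 9.1771; population σ = √(9.1771/7) = 1.1450%
IR = r̄ / tracking error = 1.2571 / 1.1450 = 1.0979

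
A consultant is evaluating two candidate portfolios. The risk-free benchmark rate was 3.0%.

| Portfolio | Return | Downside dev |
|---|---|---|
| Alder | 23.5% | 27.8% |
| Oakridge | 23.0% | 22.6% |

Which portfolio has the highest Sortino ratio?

Oakridge

Alder: Sortino ratio = (23.5% − 3.0%) / 27.8% = 0.737
Oakridge: Sortino ratio = (23.0% − 3.0%) / 22.6% = 0.885
Highest: Oakridge (0.885).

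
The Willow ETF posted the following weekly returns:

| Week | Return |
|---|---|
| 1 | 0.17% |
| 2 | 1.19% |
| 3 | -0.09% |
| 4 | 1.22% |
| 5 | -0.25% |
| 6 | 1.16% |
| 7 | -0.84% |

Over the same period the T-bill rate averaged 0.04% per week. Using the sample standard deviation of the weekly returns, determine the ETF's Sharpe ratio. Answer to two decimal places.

Mean return r̄ = 2.560 / 7 = 0.3657%
Σ(r − r̄)² = (0.17 − 0.3657)² + (1.19 − 0.3657)² + (-0.09 − 0.3657)² + … = 4.1190
sample σ = √(4.1190 / 6) = √0.6865 = 0.8286%
Sharpe = (r̄ − rf) / σ = (0.3657 − 0.04) / 0.8286 = 0.3257 / 0.8286 = 0.3931

0.39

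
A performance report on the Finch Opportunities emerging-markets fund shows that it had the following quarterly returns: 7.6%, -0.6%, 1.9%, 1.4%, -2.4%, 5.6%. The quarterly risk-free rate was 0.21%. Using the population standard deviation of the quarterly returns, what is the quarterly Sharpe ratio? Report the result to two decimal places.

0.60

r̄ = (7.6 − 0.6 + 1.9 + 1.4 − 2.4 + 5.6) / 6 = 13.50 / 6 = 2.2500%
Σ(r − r̄)² = 70.4350; population σ = √(70.4350/6) = 3.4262%
Sharpe = (r̄ − rf) / σ = (2.2500 − 0.21) / 3.4262 = 2.0400 / 3.4262 = 0.5954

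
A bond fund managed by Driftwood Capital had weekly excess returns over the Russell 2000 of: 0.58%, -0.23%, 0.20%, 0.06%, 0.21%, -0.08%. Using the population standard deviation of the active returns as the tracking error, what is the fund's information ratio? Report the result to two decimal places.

Mean return r̄ = 0.740 / 6 = 0.1233%
Σ(r − r̄)² = 0.3921; population σ = √(0.3921/6) = 0.2556%
IR = r̄ / tracking error = 0.1233 / 0.2556 = 0.4824

0.48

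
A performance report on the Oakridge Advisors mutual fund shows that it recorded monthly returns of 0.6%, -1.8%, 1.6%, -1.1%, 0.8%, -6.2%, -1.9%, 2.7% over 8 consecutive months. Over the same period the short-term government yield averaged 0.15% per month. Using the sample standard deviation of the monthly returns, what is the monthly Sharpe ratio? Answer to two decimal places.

-0.29

μ = (0.6 − 1.8 + 1.6 − 1.1 + 0.8 − 6.2 − 1.9 + 2.7) / 8 = -0.6625%
Σ(r − μ)² = 53.8388; sample σ = √(53.8388/7) = 2.7733%
Sharpe = (μ − rf) / σ = (-0.6625 − 0.15) / 2.7733 = -0.8125 / 2.7733 = -0.2930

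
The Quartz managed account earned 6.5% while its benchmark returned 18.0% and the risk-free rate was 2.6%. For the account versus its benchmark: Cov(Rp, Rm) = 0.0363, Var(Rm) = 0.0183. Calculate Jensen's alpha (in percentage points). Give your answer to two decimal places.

-26.65

β = Cov / Var = 0.0363 / 0.0183 = 1.9836
E[R] = Rf + β(Rm − Rf) = 2.6% + 1.9836 × (18.0% − 2.6%) = 33.1474%
α = Rp − E[R] = 6.5% − 33.1474% = -26.6474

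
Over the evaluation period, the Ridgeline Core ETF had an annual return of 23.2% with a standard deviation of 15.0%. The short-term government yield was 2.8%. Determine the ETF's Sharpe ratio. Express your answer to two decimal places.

1.36

Sharpe = (Rp − Rf) / σp = (23.2% − 2.8%) / 15.0% = 20.40% / 15.0% = 1.3600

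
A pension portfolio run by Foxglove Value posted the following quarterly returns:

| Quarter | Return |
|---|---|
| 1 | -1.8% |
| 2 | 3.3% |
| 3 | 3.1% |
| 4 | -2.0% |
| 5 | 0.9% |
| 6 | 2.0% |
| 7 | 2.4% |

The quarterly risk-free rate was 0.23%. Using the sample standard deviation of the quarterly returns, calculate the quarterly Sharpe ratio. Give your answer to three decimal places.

Mean return r̄ = 7.90 / 7 = 1.1286%
Sample σ = √[Σ(r − r̄)² / 6] = √[29.3943 / 6] = √4.8991 = 2.2134%
Sharpe = (r̄ − rf) / σ = (1.1286 − 0.23) / 2.2134 = 0.8986 / 2.2134 = 0.4060

0.406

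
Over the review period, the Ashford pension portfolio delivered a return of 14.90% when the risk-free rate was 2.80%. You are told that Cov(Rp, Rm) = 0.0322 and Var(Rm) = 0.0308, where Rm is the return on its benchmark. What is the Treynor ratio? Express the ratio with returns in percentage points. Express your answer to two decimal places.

11.57

β = Cov / Var = 0.0322 / 0.0308 = 1.0455
Treynor = (Rp − Rf) / β = (14.90% − 2.80%) / 1.0455 = 12.10 / 1.0455 = 11.5734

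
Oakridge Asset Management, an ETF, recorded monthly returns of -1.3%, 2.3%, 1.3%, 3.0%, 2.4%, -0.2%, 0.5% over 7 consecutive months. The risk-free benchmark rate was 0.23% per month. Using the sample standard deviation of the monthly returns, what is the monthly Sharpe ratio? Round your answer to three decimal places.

0.586

r̄ = (-1.3 + 2.3 + 1.3 + 3 + 2.4 − 0.2 + 0.5) / 7 = 1.1429%
Σ(r − r̄)² = (-1.3 − 1.1429)² + (2.3 − 1.1429)² + … = 14.5771
σ = √[14.5771 / 6] = 1.5587%
Sharpe = (r̄ − rf) / σ = (1.1429 − 0.23) / 1.5587 = 0.9129 / 1.5587 = 0.5857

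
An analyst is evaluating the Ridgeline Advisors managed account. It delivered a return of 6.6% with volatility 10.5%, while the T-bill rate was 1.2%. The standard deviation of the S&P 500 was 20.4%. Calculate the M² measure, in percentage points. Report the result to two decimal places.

11.69

Sharpe = (Rp − Rf) / σp = (6.6% − 1.2%) / 10.5% = 0.5143
M² = Rf + Sharpe × σm = 1.2% + 0.5143 × 20.4% = 11.6917%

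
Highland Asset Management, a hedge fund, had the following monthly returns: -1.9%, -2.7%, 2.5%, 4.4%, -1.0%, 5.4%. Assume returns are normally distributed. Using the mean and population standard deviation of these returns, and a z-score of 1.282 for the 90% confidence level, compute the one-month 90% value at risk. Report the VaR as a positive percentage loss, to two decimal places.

2.91

r̄ = (-1.9 − 2.7 + 2.5 + 4.4 − 1 + 5.4) / 6 = 1.1167%
Population std dev = √[59.1883 / 6] = 3.1408%
VaR = −(r̄ − z·σ) = −(1.1167 − 1.282 × 3.1408) = −(-2.9098) = 2.9098%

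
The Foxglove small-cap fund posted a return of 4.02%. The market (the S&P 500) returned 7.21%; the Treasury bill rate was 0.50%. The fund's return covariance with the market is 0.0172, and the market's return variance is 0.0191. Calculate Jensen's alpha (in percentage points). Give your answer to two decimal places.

β = Cov / Var = 0.0172 / 0.0191 = 0.9005
E[R] = Rf + β(Rm − Rf) = 0.50% + 0.9005 × (7.21% − 0.50%) = 6.5424%
α = Rp − E[R] = 4.02% − 6.5424% = -2.5224

-2.52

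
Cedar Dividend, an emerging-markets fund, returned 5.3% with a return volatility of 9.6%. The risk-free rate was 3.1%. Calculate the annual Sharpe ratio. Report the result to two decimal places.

0.23

Sharpe = (Rp − Rf) / σp = (5.3% − 3.1%) / 9.6% = 2.20% / 9.6% = 0.2292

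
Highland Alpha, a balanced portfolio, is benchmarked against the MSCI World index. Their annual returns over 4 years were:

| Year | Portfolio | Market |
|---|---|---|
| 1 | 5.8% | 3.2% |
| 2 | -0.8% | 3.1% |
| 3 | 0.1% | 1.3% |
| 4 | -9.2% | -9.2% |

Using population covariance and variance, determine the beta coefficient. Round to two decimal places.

r̄p = -1.0250%,  r̄m = -0.4000%
Cov = Σ(rp − r̄p)(rm − r̄m) / 4 = 24.8025
Var(rm) = Σ(rm − r̄m)² / 4 = 26.3850
β = Cov / Var = 24.8025 / 26.3850 = 0.9400

0.94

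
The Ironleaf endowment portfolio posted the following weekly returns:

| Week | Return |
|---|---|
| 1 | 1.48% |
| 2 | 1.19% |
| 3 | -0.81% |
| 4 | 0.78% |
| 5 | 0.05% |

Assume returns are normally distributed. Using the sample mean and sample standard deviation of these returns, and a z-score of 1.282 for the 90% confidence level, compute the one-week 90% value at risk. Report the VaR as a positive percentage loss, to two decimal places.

r̄ = (1.48 + 1.19 − 0.81 + 0.78 + 0.05) / 5 = 2.690 / 5 = 0.5380%
Sample σ = √[Σ(r − r̄)² / 4] = √[3.4263 / 4] = √0.8566 = 0.9255%
VaR = −(r̄ − z·σ) = −(0.5380 − 1.282 × 0.9255) = −(-0.6485) = 0.6485%

0.65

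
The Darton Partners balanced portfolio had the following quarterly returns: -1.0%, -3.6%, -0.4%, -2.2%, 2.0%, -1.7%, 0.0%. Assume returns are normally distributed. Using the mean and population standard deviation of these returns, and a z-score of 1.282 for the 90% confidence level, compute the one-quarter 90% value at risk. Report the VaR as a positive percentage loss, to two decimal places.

r̄ = (-1 − 3.6 − 0.4 − 2.2 + 2 − 1.7 + 0) / 7 = -0.9857%
Population std dev = √[19.0486 / 7] = 1.6496%
VaR = −(r̄ − z·σ) = −(-0.9857 − 1.282 × 1.6496) = −(-3.1005) = 3.1005%

3.10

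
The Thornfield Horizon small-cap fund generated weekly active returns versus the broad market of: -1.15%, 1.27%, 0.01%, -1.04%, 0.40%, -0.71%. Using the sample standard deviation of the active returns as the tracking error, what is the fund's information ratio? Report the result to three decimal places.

-0.216

Mean return r̄ = -1.220 / 6 = -0.2033%
Sample σ = √[Σ(r − r̄)² / 5] = √[4.4331 / 5] = √0.8866 = 0.9416%
IR = r̄ / tracking error = -0.2033 / 0.9416 = -0.2159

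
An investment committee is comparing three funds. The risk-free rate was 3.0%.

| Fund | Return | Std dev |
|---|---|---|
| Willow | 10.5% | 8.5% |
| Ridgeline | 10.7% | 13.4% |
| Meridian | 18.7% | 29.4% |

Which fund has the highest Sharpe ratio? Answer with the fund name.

Willow

Willow: Sharpe ratio = (10.5% − 3.0%) / 8.5% = 0.882
Ridgeline: Sharpe ratio = (10.7% − 3.0%) / 13.4% = 0.575
Meridian: Sharpe ratio = (18.7% − 3.0%) / 29.4% = 0.534
Highest: Willow (0.882).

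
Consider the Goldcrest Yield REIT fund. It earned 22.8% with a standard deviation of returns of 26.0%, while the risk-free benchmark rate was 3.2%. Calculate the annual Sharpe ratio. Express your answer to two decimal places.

Sharpe = (Rp − Rf) / σp = (22.8% − 3.2%) / 26.0% = 19.60% / 26.0% = 0.7538

0.75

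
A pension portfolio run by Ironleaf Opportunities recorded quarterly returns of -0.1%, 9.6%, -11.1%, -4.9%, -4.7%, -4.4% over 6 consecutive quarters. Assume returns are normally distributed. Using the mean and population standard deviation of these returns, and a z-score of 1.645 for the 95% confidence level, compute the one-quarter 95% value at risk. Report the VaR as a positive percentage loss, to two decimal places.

r̄ = (-0.1 + 9.6 − 11.1 − 4.9 − 4.7 − 4.4) / 6 = -2.6000%
Σ(r − r̄)² = 240.2800; population σ = √(240.2800/6) = 6.3282%
VaR = −(r̄ − z·σ) = −(-2.6000 − 1.645 × 6.3282) = −(-13.0099) = 13.0099%

13.01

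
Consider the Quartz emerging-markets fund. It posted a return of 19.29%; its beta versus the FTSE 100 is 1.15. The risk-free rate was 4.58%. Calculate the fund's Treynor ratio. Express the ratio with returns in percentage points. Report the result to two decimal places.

12.79

Treynor = (Rp − Rf) / β = (19.29% − 4.58%) / 1.15 = 14.71 / 1.15 = 12.7913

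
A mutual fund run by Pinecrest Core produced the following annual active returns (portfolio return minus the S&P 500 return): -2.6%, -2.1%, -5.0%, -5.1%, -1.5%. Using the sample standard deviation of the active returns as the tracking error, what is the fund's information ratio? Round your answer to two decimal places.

r̄ = (-2.6 − 2.1 − 5 − 5.1 − 1.5) / 5 = -3.2600%
Σ(r − r̄)² = 11.2920; sample σ = √(11.2920/4) = 1.6802%
IR = r̄ / tracking error = -3.2600 / 1.6802 = -1.9402

-1.94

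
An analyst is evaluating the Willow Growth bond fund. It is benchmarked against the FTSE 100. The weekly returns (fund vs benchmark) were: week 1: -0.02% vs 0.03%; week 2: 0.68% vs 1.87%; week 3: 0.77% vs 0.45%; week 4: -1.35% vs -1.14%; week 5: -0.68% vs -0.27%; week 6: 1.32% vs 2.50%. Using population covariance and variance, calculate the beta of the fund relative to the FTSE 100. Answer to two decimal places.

r̄p = 0.1200%,  r̄m = 0.5733%
Cov = Σ(rp − r̄p)(rm − r̄m) / 6 = 1.0379
Var(rm) = Σ(rm − r̄m)² / 6 = 1.5584
β = Cov / Var = 1.0379 / 1.5584 = 0.6660

0.67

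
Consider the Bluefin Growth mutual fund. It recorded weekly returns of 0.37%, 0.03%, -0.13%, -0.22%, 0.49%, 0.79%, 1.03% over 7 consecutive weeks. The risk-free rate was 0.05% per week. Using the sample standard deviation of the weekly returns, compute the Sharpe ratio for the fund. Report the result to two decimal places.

r̄ = (0.37 + 0.03 − 0.13 − 0.22 + 0.49 + 0.79 + 1.03) / 7 = 0.3371%
Σ(r − r̄)² = 1.3325; sample σ = √(1.3325/6) = 0.4713%
Sharpe = (r̄ − rf) / σ = (0.3371 − 0.05) / 0.4713 = 0.2871 / 0.4713 = 0.6092

0.61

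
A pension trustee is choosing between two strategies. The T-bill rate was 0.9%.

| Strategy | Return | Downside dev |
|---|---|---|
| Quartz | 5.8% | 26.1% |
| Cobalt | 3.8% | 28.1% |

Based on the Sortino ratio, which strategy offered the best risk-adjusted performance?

Quartz

Quartz: Sortino ratio = (5.8% − 0.9%) / 26.1% = 0.188
Cobalt: Sortino ratio = (3.8% − 0.9%) / 28.1% = 0.103
Highest: Quartz (0.188).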